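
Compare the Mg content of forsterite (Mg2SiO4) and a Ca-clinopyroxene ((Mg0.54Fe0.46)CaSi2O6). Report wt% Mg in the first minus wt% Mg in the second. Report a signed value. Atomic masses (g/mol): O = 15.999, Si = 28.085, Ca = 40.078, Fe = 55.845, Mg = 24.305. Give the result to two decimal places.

M(Mg2SiO4) = 140.691 g/mol, so wt% Mg = 48.610/140.691 × 100 = 34.55%.
M((Mg0.54Fe0.46)CaSi2O6) = 231.055 g/mol, so wt% Mg = 13.125/231.055 × 100 = 5.68%.
34.55 − 5.68 = 28.87 pp.

28.87 percentage points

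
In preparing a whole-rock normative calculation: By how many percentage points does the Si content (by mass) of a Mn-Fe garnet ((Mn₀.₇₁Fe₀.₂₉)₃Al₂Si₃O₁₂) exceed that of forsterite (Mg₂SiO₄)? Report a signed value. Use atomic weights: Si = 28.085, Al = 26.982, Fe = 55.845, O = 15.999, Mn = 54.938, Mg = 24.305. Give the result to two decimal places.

-2.97 percentage points

First mineral: 84.255 g Si in 495.810 g formula = 16.99 wt% Si.
Second mineral: 28.085 g Si in 140.691 g formula = 19.96 wt% Si.
16.99% − 19.96% gives a difference of -2.97 percentage points.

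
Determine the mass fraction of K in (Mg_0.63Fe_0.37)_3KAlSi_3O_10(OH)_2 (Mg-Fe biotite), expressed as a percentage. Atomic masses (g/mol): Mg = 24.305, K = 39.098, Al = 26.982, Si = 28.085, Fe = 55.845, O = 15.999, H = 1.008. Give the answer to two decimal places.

Formula mass = 1.89·24.305 + 1.11·55.845 + 1·39.098 + 1·26.982 + 3·28.085 + 12·15.999 + 2·1.008 = 452.263 g/mol, of which 39.098 g is K.
So K makes up 39.098/452.263 = 0.0864 of the mass, i.e. 8.64%.

8.64 mass %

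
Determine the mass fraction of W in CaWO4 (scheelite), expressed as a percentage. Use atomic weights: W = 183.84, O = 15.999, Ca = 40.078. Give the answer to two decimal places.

Molar mass of CaWO4: 1·40.078 + 1·183.84 + 4·15.999 = 287.914 g/mol.
Mass of W per formula unit: 1 × 183.84 = 183.840 g.
Weight fraction W = 183.840 / 287.914 = 0.6385.

63.85 wt%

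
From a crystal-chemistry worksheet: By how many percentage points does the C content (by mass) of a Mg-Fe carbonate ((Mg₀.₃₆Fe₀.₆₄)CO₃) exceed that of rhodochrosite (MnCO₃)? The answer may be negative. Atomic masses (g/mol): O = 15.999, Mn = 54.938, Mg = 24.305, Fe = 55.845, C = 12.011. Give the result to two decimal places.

C in (Mg₀.₃₆Fe₀.₆₄)CO₃: molar mass 104.499 g/mol; 1×12.011 = 12.011 g → 11.49 wt%.
C in MnCO₃: molar mass 114.946 g/mol; 1×12.011 = 12.011 g → 10.45 wt%.
Difference = 11.49 − 10.45 = 1.04 percentage points.

1.04 percentage points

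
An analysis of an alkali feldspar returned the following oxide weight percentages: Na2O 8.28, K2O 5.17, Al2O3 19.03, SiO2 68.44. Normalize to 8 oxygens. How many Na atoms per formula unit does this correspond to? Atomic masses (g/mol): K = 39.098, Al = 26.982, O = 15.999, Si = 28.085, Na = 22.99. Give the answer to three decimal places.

Na2O (M=61.979): mol = 0.13359; Na = 0.26718, O = 0.13359.
K2O (M=94.195): mol = 0.05489; K = 0.10978, O = 0.05489.
Al2O3 (M=101.961): mol = 0.18664; Al = 0.37328, O = 0.55992.
SiO2 (M=60.083): mol = 1.13909; Si = 1.13909, O = 2.27818.
ΣO = 3.02658; factor = 8/ΣO = 2.64325.
Na apfu = 0.26718 × 2.64325 = 0.706.

0.706 Na apfu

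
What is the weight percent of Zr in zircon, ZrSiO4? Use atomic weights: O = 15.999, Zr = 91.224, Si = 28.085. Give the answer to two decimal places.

49.77 weight percent

Molar mass of ZrSiO4: 1*91.224 + 1*28.085 + 4*15.999 = 183.305 g/mol.
Mass of Zr per formula unit: 1 × 91.224 = 91.224 g.
Weight fraction Zr = 91.224 / 183.305 = 0.4977.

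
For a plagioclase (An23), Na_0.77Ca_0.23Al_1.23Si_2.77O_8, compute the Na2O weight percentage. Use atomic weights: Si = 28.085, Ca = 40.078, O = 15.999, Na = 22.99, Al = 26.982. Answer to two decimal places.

M(Na_0.77Ca_0.23Al_1.23Si_2.77O_8) = 265.896 g/mol; M(Na2O) = 61.979 g/mol.
Moles Na2O per formula unit = 0.77 Na ÷ 2 = 0.3850.
Na2O fraction = (0.3850 × 61.979) / 265.896 = 23.862/265.896 = 0.0897.

8.97 wt%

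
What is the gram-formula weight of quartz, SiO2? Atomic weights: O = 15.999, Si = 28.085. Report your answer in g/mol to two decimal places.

The formula mass is the sum 1(28.085) + 2(15.999).

60.08 g/mol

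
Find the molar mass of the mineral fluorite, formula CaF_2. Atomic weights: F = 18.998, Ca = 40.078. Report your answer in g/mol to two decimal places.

78.07 g/mol

M = 1(40.078) + 2(18.998)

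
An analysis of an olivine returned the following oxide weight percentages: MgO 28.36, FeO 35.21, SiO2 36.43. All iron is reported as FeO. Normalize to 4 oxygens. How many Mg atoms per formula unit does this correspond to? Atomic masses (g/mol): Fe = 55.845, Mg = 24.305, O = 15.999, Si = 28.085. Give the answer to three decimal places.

MgO (M=40.304): mol = 0.70365; Mg = 0.70365, O = 0.70365.
FeO (M=71.844): mol = 0.49009; Fe = 0.49009, O = 0.49009.
SiO2 (M=60.083): mol = 0.60633; Si = 0.60633, O = 1.21266.
ΣO = 2.40640; factor = 4/ΣO = 1.66223.
Mg apfu = 0.70365 × 1.66223 = 1.170.

1.170 Mg apfu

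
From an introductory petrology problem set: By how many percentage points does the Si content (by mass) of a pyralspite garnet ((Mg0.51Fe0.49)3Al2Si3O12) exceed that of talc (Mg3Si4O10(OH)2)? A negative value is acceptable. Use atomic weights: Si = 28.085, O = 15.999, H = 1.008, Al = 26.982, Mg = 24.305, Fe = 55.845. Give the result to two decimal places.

-10.88 percentage points

M((Mg0.51Fe0.49)3Al2Si3O12) = 449.486 g/mol, so wt% Si = 84.255/449.486 × 100 = 18.74%.
M(Mg3Si4O10(OH)2) = 379.259 g/mol, so wt% Si = 112.340/379.259 × 100 = 29.62%.
18.74 − 29.62 = -10.88 pp.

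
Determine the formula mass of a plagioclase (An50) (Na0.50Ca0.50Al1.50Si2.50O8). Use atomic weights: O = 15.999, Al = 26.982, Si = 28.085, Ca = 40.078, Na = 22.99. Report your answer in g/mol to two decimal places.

270.21 g/mol

The formula mass is the sum 0.50*22.99 + 0.50*40.078 + 1.50*26.982 + 2.50*28.085 + 8*15.999.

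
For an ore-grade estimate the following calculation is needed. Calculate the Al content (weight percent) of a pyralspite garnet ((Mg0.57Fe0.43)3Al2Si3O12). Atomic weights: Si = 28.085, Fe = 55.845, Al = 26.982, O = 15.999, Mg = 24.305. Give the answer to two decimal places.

Molar mass of (Mg0.57Fe0.43)3Al2Si3O12: 1.71*24.305 + 1.29*55.845 + 2*26.982 + 3*28.085 + 12*15.999 = 443.809 g/mol.
Mass of Al per formula unit: 2 × 26.982 = 53.964 g.
Weight fraction Al = 53.964 / 443.809 = 0.1216.

12.16 weight percent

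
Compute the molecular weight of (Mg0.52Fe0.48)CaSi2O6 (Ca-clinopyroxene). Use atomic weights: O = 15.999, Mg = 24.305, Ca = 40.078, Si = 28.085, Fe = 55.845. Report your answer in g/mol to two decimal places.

231.69 g/mol

The formula mass is the sum 0.52(24.305) + 0.48(55.845) + 1(40.078) + 2(28.085) + 6(15.999).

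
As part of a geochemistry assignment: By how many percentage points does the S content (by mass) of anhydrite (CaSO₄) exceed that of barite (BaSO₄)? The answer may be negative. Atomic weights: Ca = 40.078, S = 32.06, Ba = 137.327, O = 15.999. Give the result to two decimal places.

S in CaSO₄: molar mass 136.134 g/mol; 1×32.06 = 32.060 g → 23.55 wt%.
S in BaSO₄: molar mass 233.383 g/mol; 1×32.06 = 32.060 g → 13.74 wt%.
Difference = 23.55 − 13.74 = 9.81 percentage points.

9.81 percentage points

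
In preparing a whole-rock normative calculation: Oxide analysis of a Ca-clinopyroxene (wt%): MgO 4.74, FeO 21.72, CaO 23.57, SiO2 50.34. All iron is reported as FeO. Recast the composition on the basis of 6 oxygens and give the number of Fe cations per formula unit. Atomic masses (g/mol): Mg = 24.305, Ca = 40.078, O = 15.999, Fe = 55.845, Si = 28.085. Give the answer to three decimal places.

0.721 Fe apfu

MgO (M=40.304): mol = 0.11761; Mg = 0.11761, O = 0.11761.
FeO (M=71.844): mol = 0.30232; Fe = 0.30232, O = 0.30232.
CaO (M=56.077): mol = 0.42031; Ca = 0.42031, O = 0.42031.
SiO2 (M=60.083): mol = 0.83784; Si = 0.83784, O = 1.67568.
ΣO = 2.51592; factor = 6/ΣO = 2.38481.
Fe apfu = 0.30232 × 2.38481 = 0.721.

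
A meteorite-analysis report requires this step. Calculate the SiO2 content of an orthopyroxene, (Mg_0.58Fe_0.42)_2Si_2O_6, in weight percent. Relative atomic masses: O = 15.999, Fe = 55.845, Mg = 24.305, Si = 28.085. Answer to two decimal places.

52.87 wt%

Molar mass of (Mg_0.58Fe_0.42)_2Si_2O_6 = 1.16*24.305 + 0.84*55.845 + 2*28.085 + 6*15.999 = 227.268 g/mol.
Each formula unit contains 2 Si, equivalent to 2/1 = 2.0000 mol SiO2.
M(SiO2) = 1×28.085 + 2×15.999 = 60.083 g/mol.
Mass of SiO2 per formula unit = 2.0000 × 60.083 = 120.166 g.
SiO2 wt% = 120.166 / 227.268 × 100 = 52.87%.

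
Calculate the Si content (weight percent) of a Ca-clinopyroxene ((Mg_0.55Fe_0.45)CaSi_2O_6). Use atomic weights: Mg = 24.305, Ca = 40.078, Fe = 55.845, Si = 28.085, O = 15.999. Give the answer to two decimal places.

24.34 weight percent

M((Mg_0.55Fe_0.45)CaSi_2O_6) = 230.740 g/mol.
Si contributes 2 × 28.085 = 56.170 g per mole.
56.170/230.740 = 0.2434 → 24.34%.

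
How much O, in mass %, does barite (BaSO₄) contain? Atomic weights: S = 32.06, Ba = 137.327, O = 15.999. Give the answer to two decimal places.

27.42 mass %

M(BaSO₄) = 233.383 g/mol.
O contributes 4 × 15.999 = 63.996 g per mole.
63.996/233.383 = 0.2742 → 27.42%.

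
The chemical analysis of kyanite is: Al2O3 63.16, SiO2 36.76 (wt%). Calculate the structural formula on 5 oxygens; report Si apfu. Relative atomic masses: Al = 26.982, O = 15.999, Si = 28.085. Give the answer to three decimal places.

0.993 Si apfu

Al2O3: 63.16/101.961 = 0.61945 mol → 1.23890 mol Al, 1.85835 mol O.
SiO2: 36.76/60.083 = 0.61182 mol → 0.61182 mol Si, 1.22364 mol O.
Total oxygen = 3.08199 mol. Normalization factor = 5/3.08199 = 1.62233.
Si per 5 O = 0.61182 × 1.62233 = 0.993.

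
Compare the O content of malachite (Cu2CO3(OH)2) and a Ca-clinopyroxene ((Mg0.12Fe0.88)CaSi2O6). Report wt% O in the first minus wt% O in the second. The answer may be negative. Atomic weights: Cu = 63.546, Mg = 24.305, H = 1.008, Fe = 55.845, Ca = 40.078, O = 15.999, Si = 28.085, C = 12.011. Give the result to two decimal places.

-3.11 percentage points

First mineral: 79.995 g O in 221.114 g formula = 36.18 wt% O.
Second mineral: 95.994 g O in 244.302 g formula = 39.29 wt% O.
36.18% − 39.29% gives a difference of -3.11 percentage points.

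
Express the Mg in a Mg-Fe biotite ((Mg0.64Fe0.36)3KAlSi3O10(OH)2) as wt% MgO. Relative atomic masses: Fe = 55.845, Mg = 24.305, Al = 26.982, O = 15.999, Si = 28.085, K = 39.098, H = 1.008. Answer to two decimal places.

17.15 wt%

Molar mass of (Mg0.64Fe0.36)3KAlSi3O10(OH)2 = 1.92×24.305 + 1.08×55.845 + 1×39.098 + 1×26.982 + 3×28.085 + 12×15.999 + 2×1.008 = 451.317 g/mol.
Each formula unit contains 1.92 Mg, equivalent to 1.92/1 = 1.9200 mol MgO.
M(MgO) = 1×24.305 + 1×15.999 = 40.304 g/mol.
Mass of MgO per formula unit = 1.9200 × 40.304 = 77.384 g.
MgO wt% = 77.384 / 451.317 × 100 = 17.15%.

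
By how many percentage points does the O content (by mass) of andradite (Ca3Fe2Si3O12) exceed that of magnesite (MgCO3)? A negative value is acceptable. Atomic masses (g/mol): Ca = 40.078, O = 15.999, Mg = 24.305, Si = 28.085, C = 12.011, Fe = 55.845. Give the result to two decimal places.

M(Ca3Fe2Si3O12) = 508.167 g/mol, so wt% O = 191.988/508.167 × 100 = 37.78%.
M(MgCO3) = 84.313 g/mol, so wt% O = 47.997/84.313 × 100 = 56.93%.
37.78 − 56.93 = -19.15 pp.

-19.15 percentage points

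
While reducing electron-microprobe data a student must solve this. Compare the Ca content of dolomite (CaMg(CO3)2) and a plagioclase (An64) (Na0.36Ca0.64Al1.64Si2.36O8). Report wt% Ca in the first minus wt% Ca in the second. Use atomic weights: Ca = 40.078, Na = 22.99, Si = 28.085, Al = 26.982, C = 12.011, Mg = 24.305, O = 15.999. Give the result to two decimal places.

12.32 percentage points

First mineral: 40.078 g Ca in 184.399 g formula = 21.73 wt% Ca.
Second mineral: 25.650 g Ca in 272.449 g formula = 9.41 wt% Ca.
21.73% − 9.41% gives a difference of 12.32 percentage points.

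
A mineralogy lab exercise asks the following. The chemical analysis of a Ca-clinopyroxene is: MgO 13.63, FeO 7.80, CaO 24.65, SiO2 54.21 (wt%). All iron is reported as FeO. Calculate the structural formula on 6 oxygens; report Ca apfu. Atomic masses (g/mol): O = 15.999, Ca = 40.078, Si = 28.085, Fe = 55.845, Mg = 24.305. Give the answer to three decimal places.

0.980 Ca apfu

13.63 wt% MgO ÷ 40.304 g/mol = 0.33818 mol, giving 0.33818 Mg and 0.33818 O.
7.80 wt% FeO ÷ 71.844 g/mol = 0.10857 mol, giving 0.10857 Fe and 0.10857 O.
24.65 wt% CaO ÷ 56.077 g/mol = 0.43957 mol, giving 0.43957 Ca and 0.43957 O.
54.21 wt% SiO2 ÷ 60.083 g/mol = 0.90225 mol, giving 0.90225 Si and 1.80450 O.
Oxygen sums to 2.69082; scaling by 6/2.69082 = 2.22980 puts the formula on 6 O.
Ca: 0.43957 × 2.22980 = 0.980 atoms per formula unit.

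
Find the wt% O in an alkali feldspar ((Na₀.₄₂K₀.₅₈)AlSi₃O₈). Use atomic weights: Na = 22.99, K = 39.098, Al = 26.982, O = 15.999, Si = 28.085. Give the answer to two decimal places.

47.13 wt%

M((Na₀.₄₂K₀.₅₈)AlSi₃O₈) = 271.562 g/mol.
O contributes 8 × 15.999 = 127.992 g per mole.
127.992/271.562 = 0.4713 → 47.13%.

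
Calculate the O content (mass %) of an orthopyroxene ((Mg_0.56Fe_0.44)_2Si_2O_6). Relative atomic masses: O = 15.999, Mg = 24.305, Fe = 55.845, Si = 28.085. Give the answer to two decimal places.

42.01 mass %

M((Mg_0.56Fe_0.44)_2Si_2O_6) = 228.529 g/mol.
O contributes 6 × 15.999 = 95.994 g per mole.
95.994/228.529 = 0.4201 → 42.01%.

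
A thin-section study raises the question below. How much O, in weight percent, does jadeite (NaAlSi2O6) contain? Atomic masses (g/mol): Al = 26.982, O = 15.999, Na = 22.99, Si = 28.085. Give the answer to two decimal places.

47.49 weight percent

Formula mass = 1×22.99 + 1×26.982 + 2×28.085 + 6×15.999 = 202.136 g/mol, of which 95.994 g is O.
So O makes up 95.994/202.136 = 0.4749 of the mass, i.e. 47.49%.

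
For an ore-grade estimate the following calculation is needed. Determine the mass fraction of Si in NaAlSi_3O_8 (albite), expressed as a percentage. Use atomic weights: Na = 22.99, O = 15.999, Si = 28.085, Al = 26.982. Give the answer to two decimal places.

32.13 weight percent

Formula mass = 1*22.99 + 1*26.982 + 3*28.085 + 8*15.999 = 262.219 g/mol, of which 84.255 g is Si.
So Si makes up 84.255/262.219 = 0.3213 of the mass, i.e. 32.13%.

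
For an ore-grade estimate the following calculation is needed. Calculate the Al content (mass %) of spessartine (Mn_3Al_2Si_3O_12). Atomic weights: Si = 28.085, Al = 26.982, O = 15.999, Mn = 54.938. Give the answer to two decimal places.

M(Mn_3Al_2Si_3O_12) = 495.021 g/mol.
Al contributes 2 × 26.982 = 53.964 g per mole.
53.964/495.021 = 0.1090 → 10.90%.

10.90 mass %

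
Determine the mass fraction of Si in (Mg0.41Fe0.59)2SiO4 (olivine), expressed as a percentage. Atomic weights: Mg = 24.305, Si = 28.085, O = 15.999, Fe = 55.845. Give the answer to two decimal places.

15.79 weight percent

M((Mg0.41Fe0.59)2SiO4) = 177.908 g/mol.
Si contributes 1 × 28.085 = 28.085 g per mole.
28.085/177.908 = 0.1579 → 15.79%.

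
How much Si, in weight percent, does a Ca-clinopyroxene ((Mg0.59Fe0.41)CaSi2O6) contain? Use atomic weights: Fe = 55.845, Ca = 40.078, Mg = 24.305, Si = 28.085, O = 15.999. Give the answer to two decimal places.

Formula mass = 0.59·24.305 + 0.41·55.845 + 1·40.078 + 2·28.085 + 6·15.999 = 229.478 g/mol, of which 56.170 g is Si.
So Si makes up 56.170/229.478 = 0.2448 of the mass, i.e. 24.48%.

24.48 weight percent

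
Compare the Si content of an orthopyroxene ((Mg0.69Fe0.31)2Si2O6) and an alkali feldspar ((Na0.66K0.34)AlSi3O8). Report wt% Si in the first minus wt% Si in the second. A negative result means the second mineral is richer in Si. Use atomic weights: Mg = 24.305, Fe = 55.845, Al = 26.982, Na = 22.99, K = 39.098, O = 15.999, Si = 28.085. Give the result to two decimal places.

-5.98 percentage points

First mineral: 56.170 g Si in 220.329 g formula = 25.49 wt% Si.
Second mineral: 84.255 g Si in 267.696 g formula = 31.47 wt% Si.
25.49% − 31.47% gives a difference of -5.98 percentage points.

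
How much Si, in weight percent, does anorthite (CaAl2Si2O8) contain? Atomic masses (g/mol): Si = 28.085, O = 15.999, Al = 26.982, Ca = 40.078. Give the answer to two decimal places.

20.19 weight percent

Formula mass = 1·40.078 + 2·26.982 + 2·28.085 + 8·15.999 = 278.204 g/mol, of which 56.170 g is Si.
So Si makes up 56.170/278.204 = 0.2019 of the mass, i.e. 20.19%.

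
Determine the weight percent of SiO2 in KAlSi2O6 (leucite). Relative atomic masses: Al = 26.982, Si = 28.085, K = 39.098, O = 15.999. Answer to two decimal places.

55.06 wt%

Molar mass of KAlSi2O6 = 1·39.098 + 1·26.982 + 2·28.085 + 6·15.999 = 218.244 g/mol.
Each formula unit contains 2 Si, equivalent to 2/1 = 2.0000 mol SiO2.
M(SiO2) = 1×28.085 + 2×15.999 = 60.083 g/mol.
Mass of SiO2 per formula unit = 2.0000 × 60.083 = 120.166 g.
SiO2 wt% = 120.166 / 218.244 × 100 = 55.06%.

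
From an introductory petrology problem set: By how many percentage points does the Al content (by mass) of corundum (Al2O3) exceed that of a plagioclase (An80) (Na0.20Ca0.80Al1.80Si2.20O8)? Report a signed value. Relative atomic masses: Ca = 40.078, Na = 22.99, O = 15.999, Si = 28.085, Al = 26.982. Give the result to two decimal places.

35.27 percentage points

First mineral: 53.964 g Al in 101.961 g formula = 52.93 wt% Al.
Second mineral: 48.568 g Al in 275.007 g formula = 17.66 wt% Al.
52.93% − 17.66% gives a difference of 35.27 percentage points.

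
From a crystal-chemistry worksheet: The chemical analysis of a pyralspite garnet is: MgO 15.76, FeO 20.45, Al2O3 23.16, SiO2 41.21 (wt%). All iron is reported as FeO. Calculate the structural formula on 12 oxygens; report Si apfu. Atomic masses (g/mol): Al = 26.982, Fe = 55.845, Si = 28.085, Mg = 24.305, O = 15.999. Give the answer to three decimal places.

3.016 Si apfu

MgO (M=40.304): mol = 0.39103; Mg = 0.39103, O = 0.39103.
FeO (M=71.844): mol = 0.28464; Fe = 0.28464, O = 0.28464.
Al2O3 (M=101.961): mol = 0.22715; Al = 0.45430, O = 0.68145.
SiO2 (M=60.083): mol = 0.68588; Si = 0.68588, O = 1.37176.
ΣO = 2.72888; factor = 12/ΣO = 4.39741.
Si apfu = 0.68588 × 4.39741 = 3.016.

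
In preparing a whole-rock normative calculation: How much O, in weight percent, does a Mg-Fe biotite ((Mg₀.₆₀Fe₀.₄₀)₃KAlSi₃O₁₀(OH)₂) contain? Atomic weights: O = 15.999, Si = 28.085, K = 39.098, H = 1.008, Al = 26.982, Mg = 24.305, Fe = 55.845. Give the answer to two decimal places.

M((Mg₀.₆₀Fe₀.₄₀)₃KAlSi₃O₁₀(OH)₂) = 455.102 g/mol.
O contributes 12 × 15.999 = 191.988 g per mole.
191.988/455.102 = 0.4219 → 42.19%.

42.19 weight percent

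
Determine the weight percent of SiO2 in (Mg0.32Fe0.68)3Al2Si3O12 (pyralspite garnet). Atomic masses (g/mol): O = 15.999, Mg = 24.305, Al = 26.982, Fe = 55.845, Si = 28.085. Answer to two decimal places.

Formula mass = 467.464 g/mol.
3 Si → 3.0000 mol SiO2 per formula unit; M(SiO2) = 60.083, so SiO2 mass = 180.249 g.
180.249/467.464 × 100 = 38.56 wt%.

38.56 wt%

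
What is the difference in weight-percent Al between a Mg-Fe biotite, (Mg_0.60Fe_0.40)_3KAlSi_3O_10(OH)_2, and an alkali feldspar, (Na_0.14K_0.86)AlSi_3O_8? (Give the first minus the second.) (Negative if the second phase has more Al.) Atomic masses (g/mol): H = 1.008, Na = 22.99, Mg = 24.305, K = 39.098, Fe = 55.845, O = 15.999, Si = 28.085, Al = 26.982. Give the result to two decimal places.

M((Mg_0.60Fe_0.40)_3KAlSi_3O_10(OH)_2) = 455.102 g/mol, so wt% Al = 26.982/455.102 × 100 = 5.93%.
M((Na_0.14K_0.86)AlSi_3O_8) = 276.072 g/mol, so wt% Al = 26.982/276.072 × 100 = 9.77%.
5.93 − 9.77 = -3.84 pp.

-3.84 percentage points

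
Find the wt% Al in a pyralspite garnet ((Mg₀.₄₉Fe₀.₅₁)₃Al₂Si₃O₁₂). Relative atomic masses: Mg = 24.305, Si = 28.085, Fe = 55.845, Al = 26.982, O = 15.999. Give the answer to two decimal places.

11.96 mass %

Formula mass = 1.47*24.305 + 1.53*55.845 + 2*26.982 + 3*28.085 + 12*15.999 = 451.378 g/mol, of which 53.964 g is Al.
So Al makes up 53.964/451.378 = 0.1196 of the mass, i.e. 11.96%.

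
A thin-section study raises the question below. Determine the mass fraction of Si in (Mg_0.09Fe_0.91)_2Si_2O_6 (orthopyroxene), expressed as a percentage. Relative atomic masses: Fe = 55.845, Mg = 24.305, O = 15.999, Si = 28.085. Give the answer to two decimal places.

21.76 mass %

Formula mass = 0.18×24.305 + 1.82×55.845 + 2×28.085 + 6×15.999 = 258.177 g/mol, of which 56.170 g is Si.
So Si makes up 56.170/258.177 = 0.2176 of the mass, i.e. 21.76%.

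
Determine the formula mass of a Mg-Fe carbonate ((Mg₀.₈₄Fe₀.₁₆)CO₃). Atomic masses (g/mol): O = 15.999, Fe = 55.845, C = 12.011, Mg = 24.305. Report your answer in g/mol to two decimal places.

The formula mass is the sum 0.84×24.305 + 0.16×55.845 + 1×12.011 + 3×15.999.

89.36 g/mol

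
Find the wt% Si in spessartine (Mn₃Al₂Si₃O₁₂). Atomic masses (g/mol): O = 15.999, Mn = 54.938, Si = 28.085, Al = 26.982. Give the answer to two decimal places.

17.02 mass %

Molar mass of Mn₃Al₂Si₃O₁₂: 3*54.938 + 2*26.982 + 3*28.085 + 12*15.999 = 495.021 g/mol.
Mass of Si per formula unit: 3 × 28.085 = 84.255 g.
Weight fraction Si = 84.255 / 495.021 = 0.1702.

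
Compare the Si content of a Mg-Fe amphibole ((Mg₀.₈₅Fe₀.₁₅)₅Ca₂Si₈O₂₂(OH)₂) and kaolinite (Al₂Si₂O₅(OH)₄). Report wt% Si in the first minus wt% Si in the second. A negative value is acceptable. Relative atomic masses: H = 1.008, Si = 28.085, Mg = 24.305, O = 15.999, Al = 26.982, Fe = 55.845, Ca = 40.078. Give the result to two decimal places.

5.12 percentage points

First mineral: 224.680 g Si in 836.008 g formula = 26.88 wt% Si.
Second mineral: 56.170 g Si in 258.157 g formula = 21.76 wt% Si.
26.88% − 21.76% gives a difference of 5.12 percentage points.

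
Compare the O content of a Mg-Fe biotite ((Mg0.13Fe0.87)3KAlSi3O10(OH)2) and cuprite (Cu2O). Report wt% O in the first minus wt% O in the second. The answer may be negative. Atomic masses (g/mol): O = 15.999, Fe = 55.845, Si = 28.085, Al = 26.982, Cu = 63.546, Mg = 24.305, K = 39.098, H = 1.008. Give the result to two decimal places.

O in (Mg0.13Fe0.87)3KAlSi3O10(OH)2: molar mass 499.573 g/mol; 12×15.999 = 191.988 g → 38.43 wt%.
O in Cu2O: molar mass 143.091 g/mol; 1×15.999 = 15.999 g → 11.18 wt%.
Difference = 38.43 − 11.18 = 27.25 percentage points.

27.25 percentage points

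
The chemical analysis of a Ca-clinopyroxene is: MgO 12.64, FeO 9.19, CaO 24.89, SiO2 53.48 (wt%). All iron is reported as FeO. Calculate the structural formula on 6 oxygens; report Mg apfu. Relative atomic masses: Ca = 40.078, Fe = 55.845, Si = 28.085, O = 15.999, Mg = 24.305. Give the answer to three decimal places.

12.64 wt% MgO ÷ 40.304 g/mol = 0.31362 mol, giving 0.31362 Mg and 0.31362 O.
9.19 wt% FeO ÷ 71.844 g/mol = 0.12792 mol, giving 0.12792 Fe and 0.12792 O.
24.89 wt% CaO ÷ 56.077 g/mol = 0.44385 mol, giving 0.44385 Ca and 0.44385 O.
53.48 wt% SiO2 ÷ 60.083 g/mol = 0.89010 mol, giving 0.89010 Si and 1.78020 O.
Oxygen sums to 2.66559; scaling by 6/2.66559 = 2.25091 puts the formula on 6 O.
Mg: 0.31362 × 2.25091 = 0.706 atoms per formula unit.

0.706 Mg apfu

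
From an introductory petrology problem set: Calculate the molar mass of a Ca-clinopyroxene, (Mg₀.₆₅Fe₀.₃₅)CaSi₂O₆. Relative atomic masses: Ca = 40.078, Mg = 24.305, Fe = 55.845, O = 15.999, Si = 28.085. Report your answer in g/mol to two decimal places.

227.59 g/mol

The formula mass is the sum 0.65·24.305 + 0.35·55.845 + 1·40.078 + 2·28.085 + 6·15.999.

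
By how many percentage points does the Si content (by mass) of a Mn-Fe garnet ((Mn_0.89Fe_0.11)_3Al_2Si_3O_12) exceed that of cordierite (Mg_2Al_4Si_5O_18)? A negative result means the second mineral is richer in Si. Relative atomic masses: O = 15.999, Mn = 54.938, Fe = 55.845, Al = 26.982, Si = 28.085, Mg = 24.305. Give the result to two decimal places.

-7.00 percentage points

M((Mn_0.89Fe_0.11)_3Al_2Si_3O_12) = 495.320 g/mol, so wt% Si = 84.255/495.320 × 100 = 17.01%.
M(Mg_2Al_4Si_5O_18) = 584.945 g/mol, so wt% Si = 140.425/584.945 × 100 = 24.01%.
17.01 − 24.01 = -7.00 pp.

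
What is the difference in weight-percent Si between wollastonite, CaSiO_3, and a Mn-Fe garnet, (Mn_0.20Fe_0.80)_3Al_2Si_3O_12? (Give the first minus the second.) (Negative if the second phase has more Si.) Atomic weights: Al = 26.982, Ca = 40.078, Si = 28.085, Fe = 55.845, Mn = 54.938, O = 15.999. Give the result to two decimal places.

7.23 percentage points

M(CaSiO_3) = 116.160 g/mol, so wt% Si = 28.085/116.160 × 100 = 24.18%.
M((Mn_0.20Fe_0.80)_3Al_2Si_3O_12) = 497.198 g/mol, so wt% Si = 84.255/497.198 × 100 = 16.95%.
24.18 − 16.95 = 7.23 pp.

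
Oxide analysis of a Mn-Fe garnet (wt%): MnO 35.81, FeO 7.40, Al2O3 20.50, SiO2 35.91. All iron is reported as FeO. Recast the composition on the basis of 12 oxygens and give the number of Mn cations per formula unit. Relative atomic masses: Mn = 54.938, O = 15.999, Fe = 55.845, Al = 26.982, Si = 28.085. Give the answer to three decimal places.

35.81 wt% MnO ÷ 70.937 g/mol = 0.50481 mol, giving 0.50481 Mn and 0.50481 O.
7.40 wt% FeO ÷ 71.844 g/mol = 0.10300 mol, giving 0.10300 Fe and 0.10300 O.
20.50 wt% Al2O3 ÷ 101.961 g/mol = 0.20106 mol, giving 0.40212 Al and 0.60318 O.
35.91 wt% SiO2 ÷ 60.083 g/mol = 0.59767 mol, giving 0.59767 Si and 1.19534 O.
Oxygen sums to 2.40633; scaling by 12/2.40633 = 4.98685 puts the formula on 12 O.
Mn: 0.50481 × 4.98685 = 2.517 atoms per formula unit.

2.517 Mn apfu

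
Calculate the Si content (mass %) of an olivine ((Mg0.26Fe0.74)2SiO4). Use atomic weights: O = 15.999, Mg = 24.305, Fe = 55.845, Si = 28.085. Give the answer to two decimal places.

Formula mass = 0.52*24.305 + 1.48*55.845 + 1*28.085 + 4*15.999 = 187.370 g/mol, of which 28.085 g is Si.
So Si makes up 28.085/187.370 = 0.1499 of the mass, i.e. 14.99%.

14.99 mass %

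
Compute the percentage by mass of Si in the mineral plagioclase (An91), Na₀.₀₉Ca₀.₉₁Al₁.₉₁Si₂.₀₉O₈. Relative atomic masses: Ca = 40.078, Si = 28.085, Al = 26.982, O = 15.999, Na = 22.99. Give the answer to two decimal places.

Molar mass of Na₀.₀₉Ca₀.₉₁Al₁.₉₁Si₂.₀₉O₈: 0.09*22.99 + 0.91*40.078 + 1.91*26.982 + 2.09*28.085 + 8*15.999 = 276.765 g/mol.
Mass of Si per formula unit: 2.09 × 28.085 = 58.698 g.
Weight fraction Si = 58.698 / 276.765 = 0.2121.

21.21 weight percent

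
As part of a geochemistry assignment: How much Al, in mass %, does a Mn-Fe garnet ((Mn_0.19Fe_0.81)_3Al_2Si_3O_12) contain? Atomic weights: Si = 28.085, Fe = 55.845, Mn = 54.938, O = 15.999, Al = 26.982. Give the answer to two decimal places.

M((Mn_0.19Fe_0.81)_3Al_2Si_3O_12) = 497.225 g/mol.
Al contributes 2 × 26.982 = 53.964 g per mole.
53.964/497.225 = 0.1085 → 10.85%.

10.85 mass %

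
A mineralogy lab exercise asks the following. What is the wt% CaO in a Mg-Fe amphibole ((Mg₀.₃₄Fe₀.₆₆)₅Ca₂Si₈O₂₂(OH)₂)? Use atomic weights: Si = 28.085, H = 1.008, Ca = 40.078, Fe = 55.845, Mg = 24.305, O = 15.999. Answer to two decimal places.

12.24 wt%

Molar mass of (Mg₀.₃₄Fe₀.₆₆)₅Ca₂Si₈O₂₂(OH)₂ = 1.70×24.305 + 3.30×55.845 + 2×40.078 + 8×28.085 + 24×15.999 + 2×1.008 = 916.435 g/mol.
Each formula unit contains 2 Ca, equivalent to 2/1 = 2.0000 mol CaO.
M(CaO) = 1×40.078 + 1×15.999 = 56.077 g/mol.
Mass of CaO per formula unit = 2.0000 × 56.077 = 112.154 g.
CaO wt% = 112.154 / 916.435 × 100 = 12.24%.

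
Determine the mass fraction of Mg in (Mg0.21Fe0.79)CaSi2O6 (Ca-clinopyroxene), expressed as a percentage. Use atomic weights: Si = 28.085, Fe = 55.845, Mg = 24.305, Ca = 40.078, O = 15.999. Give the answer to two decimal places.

Formula mass = 0.21×24.305 + 0.79×55.845 + 1×40.078 + 2×28.085 + 6×15.999 = 241.464 g/mol, of which 5.104 g is Mg.
So Mg makes up 5.104/241.464 = 0.0211 of the mass, i.e. 2.11%.

2.11 mass %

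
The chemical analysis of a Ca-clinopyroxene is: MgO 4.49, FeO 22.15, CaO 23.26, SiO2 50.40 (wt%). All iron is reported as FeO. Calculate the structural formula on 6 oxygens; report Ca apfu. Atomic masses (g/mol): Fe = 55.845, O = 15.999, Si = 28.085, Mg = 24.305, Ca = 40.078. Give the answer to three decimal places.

0.991 Ca apfu

MgO: 4.49/40.304 = 0.11140 mol → 0.11140 mol Mg, 0.11140 mol O.
FeO: 22.15/71.844 = 0.30831 mol → 0.30831 mol Fe, 0.30831 mol O.
CaO: 23.26/56.077 = 0.41479 mol → 0.41479 mol Ca, 0.41479 mol O.
SiO2: 50.40/60.083 = 0.83884 mol → 0.83884 mol Si, 1.67768 mol O.
Total oxygen = 2.51218 mol. Normalization factor = 6/2.51218 = 2.38836.
Ca per 6 O = 0.41479 × 2.38836 = 0.991.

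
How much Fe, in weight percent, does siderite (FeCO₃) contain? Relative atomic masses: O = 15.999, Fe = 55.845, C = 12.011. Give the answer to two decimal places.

48.20 weight percent

Molar mass of FeCO₃: 1·55.845 + 1·12.011 + 3·15.999 = 115.853 g/mol.
Mass of Fe per formula unit: 1 × 55.845 = 55.845 g.
Weight fraction Fe = 55.845 / 115.853 = 0.4820.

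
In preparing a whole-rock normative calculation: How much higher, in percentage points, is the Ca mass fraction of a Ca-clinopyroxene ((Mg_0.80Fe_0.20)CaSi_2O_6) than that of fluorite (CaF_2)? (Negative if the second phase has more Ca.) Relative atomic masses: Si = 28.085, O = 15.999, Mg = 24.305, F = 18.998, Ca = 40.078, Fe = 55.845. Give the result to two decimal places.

-33.35 percentage points

M((Mg_0.80Fe_0.20)CaSi_2O_6) = 222.855 g/mol, so wt% Ca = 40.078/222.855 × 100 = 17.98%.
M(CaF_2) = 78.074 g/mol, so wt% Ca = 40.078/78.074 × 100 = 51.33%.
17.98 − 51.33 = -33.35 pp.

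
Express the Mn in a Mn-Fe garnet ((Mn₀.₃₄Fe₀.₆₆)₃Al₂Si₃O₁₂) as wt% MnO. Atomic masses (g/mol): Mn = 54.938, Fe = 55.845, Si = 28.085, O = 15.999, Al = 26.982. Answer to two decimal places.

Formula mass = 496.817 g/mol.
1.02 Mn → 1.0200 mol MnO per formula unit; M(MnO) = 70.937, so MnO mass = 72.356 g.
72.356/496.817 × 100 = 14.56 wt%.

14.56 wt%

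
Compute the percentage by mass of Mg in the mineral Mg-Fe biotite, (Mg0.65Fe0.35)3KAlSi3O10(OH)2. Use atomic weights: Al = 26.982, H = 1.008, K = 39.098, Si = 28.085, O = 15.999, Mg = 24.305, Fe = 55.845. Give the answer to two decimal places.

M((Mg0.65Fe0.35)3KAlSi3O10(OH)2) = 450.371 g/mol.
Mg contributes 1.95 × 24.305 = 47.395 g per mole.
47.395/450.371 = 0.1052 → 10.52%.

10.52 mass %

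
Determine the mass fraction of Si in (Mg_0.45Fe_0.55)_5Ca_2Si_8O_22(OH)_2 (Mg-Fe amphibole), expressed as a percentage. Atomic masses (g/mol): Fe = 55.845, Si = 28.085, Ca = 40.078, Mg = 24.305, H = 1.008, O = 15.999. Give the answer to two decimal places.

Formula mass = 2.25·24.305 + 2.75·55.845 + 2·40.078 + 8·28.085 + 24·15.999 + 2·1.008 = 899.088 g/mol, of which 224.680 g is Si.
So Si makes up 224.680/899.088 = 0.2499 of the mass, i.e. 24.99%.

24.99 wt%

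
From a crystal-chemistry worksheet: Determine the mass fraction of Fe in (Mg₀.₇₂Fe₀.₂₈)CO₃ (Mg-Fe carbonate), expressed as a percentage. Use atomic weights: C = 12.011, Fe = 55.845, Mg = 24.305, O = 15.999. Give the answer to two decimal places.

M((Mg₀.₇₂Fe₀.₂₈)CO₃) = 93.144 g/mol.
Fe contributes 0.28 × 55.845 = 15.637 g per mole.
15.637/93.144 = 0.1679 → 16.79%.

16.79 wt%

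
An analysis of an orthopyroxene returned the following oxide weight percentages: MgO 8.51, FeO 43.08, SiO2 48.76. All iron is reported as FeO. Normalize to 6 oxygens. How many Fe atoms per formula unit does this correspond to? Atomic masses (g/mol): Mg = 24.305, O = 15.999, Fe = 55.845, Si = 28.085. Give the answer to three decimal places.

8.51 wt% MgO ÷ 40.304 g/mol = 0.21115 mol, giving 0.21115 Mg and 0.21115 O.
43.08 wt% FeO ÷ 71.844 g/mol = 0.59963 mol, giving 0.59963 Fe and 0.59963 O.
48.76 wt% SiO2 ÷ 60.083 g/mol = 0.81154 mol, giving 0.81154 Si and 1.62308 O.
Oxygen sums to 2.43386; scaling by 6/2.43386 = 2.46522 puts the formula on 6 O.
Fe: 0.59963 × 2.46522 = 1.478 atoms per formula unit.

1.478 Fe apfu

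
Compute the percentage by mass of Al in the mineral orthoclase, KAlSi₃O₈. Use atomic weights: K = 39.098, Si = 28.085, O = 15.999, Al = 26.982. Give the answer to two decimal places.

9.69 wt%

Formula mass = 1*39.098 + 1*26.982 + 3*28.085 + 8*15.999 = 278.327 g/mol, of which 26.982 g is Al.
So Al makes up 26.982/278.327 = 0.0969 of the mass, i.e. 9.69%.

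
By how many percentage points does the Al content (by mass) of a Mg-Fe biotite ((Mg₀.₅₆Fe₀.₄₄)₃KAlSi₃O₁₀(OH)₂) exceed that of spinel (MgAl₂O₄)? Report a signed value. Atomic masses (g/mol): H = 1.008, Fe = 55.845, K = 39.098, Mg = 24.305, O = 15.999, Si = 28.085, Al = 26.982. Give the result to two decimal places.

M((Mg₀.₅₆Fe₀.₄₄)₃KAlSi₃O₁₀(OH)₂) = 458.887 g/mol, so wt% Al = 26.982/458.887 × 100 = 5.88%.
M(MgAl₂O₄) = 142.265 g/mol, so wt% Al = 53.964/142.265 × 100 = 37.93%.
5.88 − 37.93 = -32.05 pp.

-32.05 percentage points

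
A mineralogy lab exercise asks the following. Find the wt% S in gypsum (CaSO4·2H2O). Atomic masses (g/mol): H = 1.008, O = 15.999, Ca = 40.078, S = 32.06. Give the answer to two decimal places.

18.62 weight percent

M(CaSO4·2H2O) = 172.164 g/mol.
S contributes 1 × 32.06 = 32.060 g per mole.
32.060/172.164 = 0.1862 → 18.62%.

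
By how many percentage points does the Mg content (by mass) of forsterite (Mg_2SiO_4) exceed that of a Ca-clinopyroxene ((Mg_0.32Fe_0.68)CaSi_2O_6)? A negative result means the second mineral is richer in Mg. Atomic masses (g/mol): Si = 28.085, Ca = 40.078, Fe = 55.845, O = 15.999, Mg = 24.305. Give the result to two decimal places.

First mineral: 48.610 g Mg in 140.691 g formula = 34.55 wt% Mg.
Second mineral: 7.778 g Mg in 237.994 g formula = 3.27 wt% Mg.
34.55% − 3.27% gives a difference of 31.28 percentage points.

31.28 percentage points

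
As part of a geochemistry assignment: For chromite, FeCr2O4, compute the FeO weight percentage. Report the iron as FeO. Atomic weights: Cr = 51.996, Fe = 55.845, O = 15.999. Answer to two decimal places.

32.10 wt%

M(FeCr2O4) = 223.833 g/mol; M(FeO) = 71.844 g/mol.
Moles FeO per formula unit = 1 Fe ÷ 1 = 1.0000.
FeO fraction = (1.0000 × 71.844) / 223.833 = 71.844/223.833 = 0.3210.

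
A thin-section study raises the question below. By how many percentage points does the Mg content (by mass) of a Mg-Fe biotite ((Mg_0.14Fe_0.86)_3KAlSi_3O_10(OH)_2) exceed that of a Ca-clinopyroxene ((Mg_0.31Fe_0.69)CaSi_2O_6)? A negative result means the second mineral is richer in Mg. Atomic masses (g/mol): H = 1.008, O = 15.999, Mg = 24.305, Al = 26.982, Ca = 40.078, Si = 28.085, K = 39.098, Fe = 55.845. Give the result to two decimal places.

-1.11 percentage points

M((Mg_0.14Fe_0.86)_3KAlSi_3O_10(OH)_2) = 498.627 g/mol, so wt% Mg = 10.208/498.627 × 100 = 2.05%.
M((Mg_0.31Fe_0.69)CaSi_2O_6) = 238.310 g/mol, so wt% Mg = 7.535/238.310 × 100 = 3.16%.
2.05 − 3.16 = -1.11 pp.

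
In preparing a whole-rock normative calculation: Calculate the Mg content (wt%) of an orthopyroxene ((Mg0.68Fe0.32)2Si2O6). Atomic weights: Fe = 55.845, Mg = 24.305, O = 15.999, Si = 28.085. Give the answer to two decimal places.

14.96 wt%

Molar mass of (Mg0.68Fe0.32)2Si2O6: 1.36·24.305 + 0.64·55.845 + 2·28.085 + 6·15.999 = 220.960 g/mol.
Mass of Mg per formula unit: 1.36 × 24.305 = 33.055 g.
Weight fraction Mg = 33.055 / 220.960 = 0.1496.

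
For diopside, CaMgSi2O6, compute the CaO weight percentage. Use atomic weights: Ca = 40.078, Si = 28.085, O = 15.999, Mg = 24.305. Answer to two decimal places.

Formula mass = 216.547 g/mol.
1 Ca → 1.0000 mol CaO per formula unit; M(CaO) = 56.077, so CaO mass = 56.077 g.
56.077/216.547 × 100 = 25.90 wt%.

25.90 wt%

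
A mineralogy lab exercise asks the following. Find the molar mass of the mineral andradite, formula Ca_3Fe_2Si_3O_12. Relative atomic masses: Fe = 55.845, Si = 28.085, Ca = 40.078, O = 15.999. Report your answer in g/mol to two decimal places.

The formula mass is the sum 3(40.078) + 2(55.845) + 3(28.085) + 12(15.999).

508.17 g/mol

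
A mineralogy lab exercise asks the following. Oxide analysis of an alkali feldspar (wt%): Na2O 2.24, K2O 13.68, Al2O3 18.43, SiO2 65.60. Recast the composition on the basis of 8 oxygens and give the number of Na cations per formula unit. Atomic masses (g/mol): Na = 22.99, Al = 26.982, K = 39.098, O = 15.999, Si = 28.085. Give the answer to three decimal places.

2.24 wt% Na2O ÷ 61.979 g/mol = 0.03614 mol, giving 0.07228 Na and 0.03614 O.
13.68 wt% K2O ÷ 94.195 g/mol = 0.14523 mol, giving 0.29046 K and 0.14523 O.
18.43 wt% Al2O3 ÷ 101.961 g/mol = 0.18076 mol, giving 0.36152 Al and 0.54228 O.
65.60 wt% SiO2 ÷ 60.083 g/mol = 1.09182 mol, giving 1.09182 Si and 2.18364 O.
Oxygen sums to 2.90729; scaling by 8/2.90729 = 2.75170 puts the formula on 8 O.
Na: 0.07228 × 2.75170 = 0.199 atoms per formula unit.

0.199 Na apfu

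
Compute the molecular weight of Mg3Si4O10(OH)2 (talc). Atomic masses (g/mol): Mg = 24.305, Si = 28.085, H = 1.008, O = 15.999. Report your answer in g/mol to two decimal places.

Mg: 3 × 24.305 = 72.9150
Si: 4 × 28.085 = 112.3400
O: 12 × 15.999 = 191.9880
H: 2 × 1.008 = 2.0160
Summing the contributions gives the formula mass.

379.26 g/mol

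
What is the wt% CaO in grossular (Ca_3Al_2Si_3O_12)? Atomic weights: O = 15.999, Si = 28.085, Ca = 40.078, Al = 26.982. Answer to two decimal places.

37.35 wt%

M(Ca_3Al_2Si_3O_12) = 450.441 g/mol; M(CaO) = 56.077 g/mol.
Moles CaO per formula unit = 3 Ca ÷ 1 = 3.0000.
CaO fraction = (3.0000 × 56.077) / 450.441 = 168.231/450.441 = 0.3735.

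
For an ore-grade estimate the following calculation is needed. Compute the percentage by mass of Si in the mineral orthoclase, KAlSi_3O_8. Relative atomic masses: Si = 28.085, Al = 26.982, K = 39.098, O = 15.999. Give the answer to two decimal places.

Formula mass = 1×39.098 + 1×26.982 + 3×28.085 + 8×15.999 = 278.327 g/mol, of which 84.255 g is Si.
So Si makes up 84.255/278.327 = 0.3027 of the mass, i.e. 30.27%.

30.27 weight percent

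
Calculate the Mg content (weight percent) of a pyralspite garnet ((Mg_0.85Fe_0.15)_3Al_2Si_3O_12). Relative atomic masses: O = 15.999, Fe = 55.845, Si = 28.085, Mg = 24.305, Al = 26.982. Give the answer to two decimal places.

Molar mass of (Mg_0.85Fe_0.15)_3Al_2Si_3O_12: 2.55*24.305 + 0.45*55.845 + 2*26.982 + 3*28.085 + 12*15.999 = 417.315 g/mol.
Mass of Mg per formula unit: 2.55 × 24.305 = 61.978 g.
Weight fraction Mg = 61.978 / 417.315 = 0.1485.

14.85 weight percent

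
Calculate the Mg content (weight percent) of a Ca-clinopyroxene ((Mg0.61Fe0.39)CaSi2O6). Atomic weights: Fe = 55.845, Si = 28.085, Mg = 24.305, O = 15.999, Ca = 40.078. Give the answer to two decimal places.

Molar mass of (Mg0.61Fe0.39)CaSi2O6: 0.61*24.305 + 0.39*55.845 + 1*40.078 + 2*28.085 + 6*15.999 = 228.848 g/mol.
Mass of Mg per formula unit: 0.61 × 24.305 = 14.826 g.
Weight fraction Mg = 14.826 / 228.848 = 0.0648.

6.48 weight percent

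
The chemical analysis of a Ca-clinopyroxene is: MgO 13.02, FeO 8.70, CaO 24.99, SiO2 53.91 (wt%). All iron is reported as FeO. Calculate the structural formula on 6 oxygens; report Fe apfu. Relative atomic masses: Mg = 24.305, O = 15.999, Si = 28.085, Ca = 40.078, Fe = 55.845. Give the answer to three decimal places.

0.271 Fe apfu

MgO: 13.02/40.304 = 0.32304 mol → 0.32304 mol Mg, 0.32304 mol O.
FeO: 8.70/71.844 = 0.12110 mol → 0.12110 mol Fe, 0.12110 mol O.
CaO: 24.99/56.077 = 0.44564 mol → 0.44564 mol Ca, 0.44564 mol O.
SiO2: 53.91/60.083 = 0.89726 mol → 0.89726 mol Si, 1.79452 mol O.
Total oxygen = 2.68430 mol. Normalization factor = 6/2.68430 = 2.23522.
Fe per 6 O = 0.12110 × 2.23522 = 0.271.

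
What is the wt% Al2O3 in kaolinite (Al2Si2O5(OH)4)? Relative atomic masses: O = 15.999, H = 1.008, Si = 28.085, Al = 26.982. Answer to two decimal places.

M(Al2Si2O5(OH)4) = 258.157 g/mol; M(Al2O3) = 101.961 g/mol.
Moles Al2O3 per formula unit = 2 Al ÷ 2 = 1.0000.
Al2O3 fraction = (1.0000 × 101.961) / 258.157 = 101.961/258.157 = 0.3950.

39.50 wt%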